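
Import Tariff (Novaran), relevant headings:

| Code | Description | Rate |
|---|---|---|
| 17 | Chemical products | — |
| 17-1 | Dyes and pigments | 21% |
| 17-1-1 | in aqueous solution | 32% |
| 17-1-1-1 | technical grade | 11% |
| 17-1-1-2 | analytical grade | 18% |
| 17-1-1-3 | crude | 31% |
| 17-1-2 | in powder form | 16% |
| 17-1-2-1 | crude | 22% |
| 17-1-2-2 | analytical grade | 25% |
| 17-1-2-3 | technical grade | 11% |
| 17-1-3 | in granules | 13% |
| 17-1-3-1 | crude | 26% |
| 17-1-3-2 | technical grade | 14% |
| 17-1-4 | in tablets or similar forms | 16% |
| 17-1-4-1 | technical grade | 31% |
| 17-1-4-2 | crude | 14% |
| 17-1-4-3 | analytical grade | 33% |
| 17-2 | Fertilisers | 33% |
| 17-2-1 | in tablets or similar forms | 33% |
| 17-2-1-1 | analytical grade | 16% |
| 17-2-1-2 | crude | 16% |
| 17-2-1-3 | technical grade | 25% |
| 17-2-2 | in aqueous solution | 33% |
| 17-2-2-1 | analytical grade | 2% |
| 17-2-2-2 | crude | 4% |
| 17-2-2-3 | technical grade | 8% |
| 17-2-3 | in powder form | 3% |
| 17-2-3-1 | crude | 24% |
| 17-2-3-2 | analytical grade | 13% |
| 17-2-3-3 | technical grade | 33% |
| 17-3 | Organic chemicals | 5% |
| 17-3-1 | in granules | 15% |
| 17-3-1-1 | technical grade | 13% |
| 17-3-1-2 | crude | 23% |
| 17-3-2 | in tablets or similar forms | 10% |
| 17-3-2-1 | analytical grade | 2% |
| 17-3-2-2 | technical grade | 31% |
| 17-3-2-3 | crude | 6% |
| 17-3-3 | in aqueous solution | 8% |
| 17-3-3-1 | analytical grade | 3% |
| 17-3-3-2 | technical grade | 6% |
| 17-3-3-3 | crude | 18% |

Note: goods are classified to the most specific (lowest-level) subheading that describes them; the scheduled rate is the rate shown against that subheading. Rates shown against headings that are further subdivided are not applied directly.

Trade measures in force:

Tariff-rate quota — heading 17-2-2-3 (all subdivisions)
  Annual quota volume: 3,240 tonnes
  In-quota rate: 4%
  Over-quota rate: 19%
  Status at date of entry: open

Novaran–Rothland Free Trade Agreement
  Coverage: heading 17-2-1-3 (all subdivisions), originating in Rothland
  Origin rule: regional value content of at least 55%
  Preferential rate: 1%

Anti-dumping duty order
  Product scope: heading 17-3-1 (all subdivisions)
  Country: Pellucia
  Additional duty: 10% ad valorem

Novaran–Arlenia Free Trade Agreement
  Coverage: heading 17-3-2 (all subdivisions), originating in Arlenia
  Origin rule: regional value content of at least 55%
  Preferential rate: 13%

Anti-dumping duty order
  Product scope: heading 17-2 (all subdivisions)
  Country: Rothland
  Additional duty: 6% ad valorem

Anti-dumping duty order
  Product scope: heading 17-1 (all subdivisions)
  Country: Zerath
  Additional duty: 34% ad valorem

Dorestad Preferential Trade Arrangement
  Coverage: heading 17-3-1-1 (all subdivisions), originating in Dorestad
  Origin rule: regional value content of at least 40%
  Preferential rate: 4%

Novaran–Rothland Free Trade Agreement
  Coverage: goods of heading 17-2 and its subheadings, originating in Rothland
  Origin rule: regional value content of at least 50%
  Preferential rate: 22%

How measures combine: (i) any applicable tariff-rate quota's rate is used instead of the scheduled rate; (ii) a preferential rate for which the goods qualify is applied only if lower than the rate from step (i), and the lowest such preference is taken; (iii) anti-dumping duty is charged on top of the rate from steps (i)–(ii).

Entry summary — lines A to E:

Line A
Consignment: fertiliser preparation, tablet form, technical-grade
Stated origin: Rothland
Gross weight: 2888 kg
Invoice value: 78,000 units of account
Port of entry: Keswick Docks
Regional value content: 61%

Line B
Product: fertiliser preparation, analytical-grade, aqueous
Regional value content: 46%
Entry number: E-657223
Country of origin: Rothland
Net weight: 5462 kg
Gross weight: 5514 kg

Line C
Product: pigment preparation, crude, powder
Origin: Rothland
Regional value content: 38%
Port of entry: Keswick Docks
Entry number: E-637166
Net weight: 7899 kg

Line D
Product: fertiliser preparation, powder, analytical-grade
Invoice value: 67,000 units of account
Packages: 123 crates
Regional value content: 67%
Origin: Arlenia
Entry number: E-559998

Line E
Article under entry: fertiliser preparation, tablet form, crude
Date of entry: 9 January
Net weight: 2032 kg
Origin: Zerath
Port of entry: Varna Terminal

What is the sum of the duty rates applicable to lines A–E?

Line A: fertiliser → 17-2; tablet form → 17-2-1; technical-grade → 17-2-1-3. Scheduled 25%. Rothland agreement on 17-2-1-3: RVC ≥ 55% → 1% available; Rothland agreement on 17-2: RVC ≥ 50% → 22% available; preferential 1%; anti-dumping (Rothland, 17-2): +6%; total 1% + 6% = 7%. → 7%.
Line B: fertiliser → 17-2; aqueous → 17-2-2; analytical-grade → 17-2-2-1. Scheduled 2%. Rothland agreement on 17-2-1-3: 17-2-2-1 not covered; Rothland agreement on 17-2: RVC < 50%; anti-dumping (Rothland, 17-2): +6%; total 2% + 6% = 8%. → 8%.
Line C: pigment → 17-1; powder → 17-1-2; crude → 17-1-2-1. Scheduled 22%. Rothland agreement on 17-2-1-3: 17-1-2-1 not covered; Rothland agreement on 17-2: 17-1-2-1 not covered. → 22%.
Line D: fertiliser → 17-2; powder → 17-2-3; analytical-grade → 17-2-3-2. Scheduled 13%. Arlenia agreement on 17-3-2: 17-2-3-2 not covered. → 13%.
Line E: fertiliser → 17-2; tablet form → 17-2-1; crude → 17-2-1-2. Scheduled 16%. No special measure applies. → 16%.
Sum: 7% + 8% + 22% + 13% + 16% = 66%.

66%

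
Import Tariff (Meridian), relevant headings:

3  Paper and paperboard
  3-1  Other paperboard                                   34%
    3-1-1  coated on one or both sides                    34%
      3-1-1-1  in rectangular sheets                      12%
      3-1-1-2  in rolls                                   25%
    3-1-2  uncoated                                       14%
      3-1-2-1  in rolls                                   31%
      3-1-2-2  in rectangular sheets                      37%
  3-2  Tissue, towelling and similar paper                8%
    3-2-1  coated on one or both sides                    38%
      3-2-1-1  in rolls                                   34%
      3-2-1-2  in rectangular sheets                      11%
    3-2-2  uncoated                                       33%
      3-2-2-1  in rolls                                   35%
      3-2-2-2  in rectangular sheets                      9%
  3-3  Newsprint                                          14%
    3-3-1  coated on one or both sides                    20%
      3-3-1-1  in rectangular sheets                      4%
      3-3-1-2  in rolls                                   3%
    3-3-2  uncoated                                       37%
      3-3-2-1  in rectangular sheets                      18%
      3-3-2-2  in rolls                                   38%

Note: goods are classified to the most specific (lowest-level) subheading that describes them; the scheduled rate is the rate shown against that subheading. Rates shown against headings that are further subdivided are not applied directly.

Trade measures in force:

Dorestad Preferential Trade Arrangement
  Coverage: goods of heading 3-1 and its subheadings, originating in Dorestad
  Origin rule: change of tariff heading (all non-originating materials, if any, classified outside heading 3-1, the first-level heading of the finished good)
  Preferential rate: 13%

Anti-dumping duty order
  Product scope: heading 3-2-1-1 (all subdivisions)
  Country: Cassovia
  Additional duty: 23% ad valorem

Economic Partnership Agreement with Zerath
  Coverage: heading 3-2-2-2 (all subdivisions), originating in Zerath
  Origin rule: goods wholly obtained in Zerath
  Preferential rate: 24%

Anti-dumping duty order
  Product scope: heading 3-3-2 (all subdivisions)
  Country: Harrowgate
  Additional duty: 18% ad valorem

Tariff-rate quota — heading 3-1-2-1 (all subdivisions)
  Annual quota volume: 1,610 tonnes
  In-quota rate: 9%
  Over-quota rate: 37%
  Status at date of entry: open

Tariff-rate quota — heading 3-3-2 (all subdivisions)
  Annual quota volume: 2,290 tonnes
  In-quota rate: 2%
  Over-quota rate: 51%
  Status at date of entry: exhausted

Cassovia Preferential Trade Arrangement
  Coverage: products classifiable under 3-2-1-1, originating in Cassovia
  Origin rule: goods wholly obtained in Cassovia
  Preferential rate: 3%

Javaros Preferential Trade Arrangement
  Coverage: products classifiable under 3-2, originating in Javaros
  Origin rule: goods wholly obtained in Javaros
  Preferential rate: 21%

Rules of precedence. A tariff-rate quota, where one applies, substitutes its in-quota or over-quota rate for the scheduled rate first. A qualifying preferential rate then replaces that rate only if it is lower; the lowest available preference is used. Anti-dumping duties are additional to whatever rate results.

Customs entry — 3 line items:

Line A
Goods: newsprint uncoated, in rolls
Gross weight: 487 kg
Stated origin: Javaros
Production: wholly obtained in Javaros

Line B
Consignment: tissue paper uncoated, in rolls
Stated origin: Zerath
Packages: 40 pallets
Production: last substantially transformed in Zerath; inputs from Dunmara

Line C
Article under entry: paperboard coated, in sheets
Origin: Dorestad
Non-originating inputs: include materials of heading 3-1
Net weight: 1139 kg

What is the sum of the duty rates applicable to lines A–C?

98%

Line A: newsprint → 3-3; uncoated → 3-3-2; in rolls → 3-3-2-2. Scheduled 38%. quota on 3-3-2 exhausted → over-quota 51%; Javaros agreement on 3-2: 3-3-2-2 not covered. → 51%.
Line B: tissue paper → 3-2; uncoated → 3-2-2; in rolls → 3-2-2-1. Scheduled 35%. Zerath agreement on 3-2-2-2: 3-2-2-1 not covered. → 35%.
Line C: paperboard → 3-1; coated → 3-1-1; in sheets → 3-1-1-1. Scheduled 12%. Dorestad agreement on 3-1: CTH not met. → 12%.
Sum: 51% + 35% + 12% = 98%.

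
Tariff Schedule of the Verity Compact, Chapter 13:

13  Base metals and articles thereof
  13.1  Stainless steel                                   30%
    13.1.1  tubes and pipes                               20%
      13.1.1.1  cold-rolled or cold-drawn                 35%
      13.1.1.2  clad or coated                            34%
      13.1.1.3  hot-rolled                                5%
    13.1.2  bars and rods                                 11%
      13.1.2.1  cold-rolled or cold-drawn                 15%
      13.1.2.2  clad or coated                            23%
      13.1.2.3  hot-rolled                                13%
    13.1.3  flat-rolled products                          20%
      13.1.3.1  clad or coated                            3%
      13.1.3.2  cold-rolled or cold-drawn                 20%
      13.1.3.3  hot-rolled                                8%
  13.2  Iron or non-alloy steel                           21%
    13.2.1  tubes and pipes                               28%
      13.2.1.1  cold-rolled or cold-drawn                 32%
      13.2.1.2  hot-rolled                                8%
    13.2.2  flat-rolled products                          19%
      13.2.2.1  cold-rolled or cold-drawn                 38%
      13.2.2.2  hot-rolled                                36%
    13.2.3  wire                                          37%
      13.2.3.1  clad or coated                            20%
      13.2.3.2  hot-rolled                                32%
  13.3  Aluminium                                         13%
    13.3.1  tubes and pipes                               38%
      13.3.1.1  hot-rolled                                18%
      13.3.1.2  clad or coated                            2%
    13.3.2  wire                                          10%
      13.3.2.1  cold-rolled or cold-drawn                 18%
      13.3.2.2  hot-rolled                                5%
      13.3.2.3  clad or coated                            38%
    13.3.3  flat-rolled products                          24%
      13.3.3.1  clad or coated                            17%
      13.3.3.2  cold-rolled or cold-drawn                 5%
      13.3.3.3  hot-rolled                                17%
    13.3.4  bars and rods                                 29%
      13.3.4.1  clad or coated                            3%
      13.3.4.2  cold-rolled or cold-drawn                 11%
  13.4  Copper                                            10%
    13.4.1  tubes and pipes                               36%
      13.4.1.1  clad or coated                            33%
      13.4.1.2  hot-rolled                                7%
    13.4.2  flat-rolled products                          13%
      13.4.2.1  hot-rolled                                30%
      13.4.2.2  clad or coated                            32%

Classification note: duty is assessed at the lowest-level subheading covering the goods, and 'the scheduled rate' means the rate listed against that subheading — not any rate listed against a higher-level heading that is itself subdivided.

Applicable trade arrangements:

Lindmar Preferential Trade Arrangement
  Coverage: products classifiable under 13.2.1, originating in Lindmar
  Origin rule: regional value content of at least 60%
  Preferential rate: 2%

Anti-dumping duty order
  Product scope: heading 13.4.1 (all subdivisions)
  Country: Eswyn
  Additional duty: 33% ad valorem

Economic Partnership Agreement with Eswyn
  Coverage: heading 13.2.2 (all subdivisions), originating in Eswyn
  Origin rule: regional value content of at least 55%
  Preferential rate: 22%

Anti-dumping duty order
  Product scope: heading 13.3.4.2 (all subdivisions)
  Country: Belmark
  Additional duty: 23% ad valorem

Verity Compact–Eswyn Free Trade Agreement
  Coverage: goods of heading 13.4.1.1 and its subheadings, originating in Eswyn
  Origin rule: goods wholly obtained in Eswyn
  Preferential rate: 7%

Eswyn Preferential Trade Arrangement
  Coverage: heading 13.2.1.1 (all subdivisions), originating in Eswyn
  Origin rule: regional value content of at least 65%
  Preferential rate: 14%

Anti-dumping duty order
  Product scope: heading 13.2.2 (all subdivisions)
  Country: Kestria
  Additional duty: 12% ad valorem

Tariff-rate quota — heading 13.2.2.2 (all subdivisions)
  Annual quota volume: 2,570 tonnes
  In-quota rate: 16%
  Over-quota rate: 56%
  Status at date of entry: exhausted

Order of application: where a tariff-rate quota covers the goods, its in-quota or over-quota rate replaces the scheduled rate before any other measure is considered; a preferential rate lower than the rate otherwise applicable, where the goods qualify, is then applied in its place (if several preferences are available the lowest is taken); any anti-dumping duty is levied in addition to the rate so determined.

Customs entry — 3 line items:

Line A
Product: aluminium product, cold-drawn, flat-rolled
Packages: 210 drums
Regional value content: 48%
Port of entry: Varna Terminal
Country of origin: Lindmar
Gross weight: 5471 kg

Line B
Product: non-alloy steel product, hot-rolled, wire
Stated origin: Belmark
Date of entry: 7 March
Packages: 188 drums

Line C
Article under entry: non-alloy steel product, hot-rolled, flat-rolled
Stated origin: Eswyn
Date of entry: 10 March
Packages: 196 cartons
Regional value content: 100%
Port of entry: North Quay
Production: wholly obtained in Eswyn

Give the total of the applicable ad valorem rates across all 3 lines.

Line A: aluminium → 13.3; flat-rolled → 13.3.3; cold-drawn → 13.3.3.2. Scheduled 5%. Lindmar agreement on 13.2.1: 13.3.3.2 not covered. → 5%.
Line B: non-alloy steel → 13.2; wire → 13.2.3; hot-rolled → 13.2.3.2. Scheduled 32%. No special measure applies. → 32%.
Line C: non-alloy steel → 13.2; flat-rolled → 13.2.2; hot-rolled → 13.2.2.2. Scheduled 36%. quota on 13.2.2.2 exhausted → over-quota 56%; Eswyn agreement on 13.2.2: RVC ≥ 55% → 22% available; Eswyn agreement on 13.4.1.1: 13.2.2.2 not covered; Eswyn agreement on 13.2.1.1: 13.2.2.2 not covered; preferential 22%. → 22%.
Sum: 5% + 32% + 22% = 59%.

59%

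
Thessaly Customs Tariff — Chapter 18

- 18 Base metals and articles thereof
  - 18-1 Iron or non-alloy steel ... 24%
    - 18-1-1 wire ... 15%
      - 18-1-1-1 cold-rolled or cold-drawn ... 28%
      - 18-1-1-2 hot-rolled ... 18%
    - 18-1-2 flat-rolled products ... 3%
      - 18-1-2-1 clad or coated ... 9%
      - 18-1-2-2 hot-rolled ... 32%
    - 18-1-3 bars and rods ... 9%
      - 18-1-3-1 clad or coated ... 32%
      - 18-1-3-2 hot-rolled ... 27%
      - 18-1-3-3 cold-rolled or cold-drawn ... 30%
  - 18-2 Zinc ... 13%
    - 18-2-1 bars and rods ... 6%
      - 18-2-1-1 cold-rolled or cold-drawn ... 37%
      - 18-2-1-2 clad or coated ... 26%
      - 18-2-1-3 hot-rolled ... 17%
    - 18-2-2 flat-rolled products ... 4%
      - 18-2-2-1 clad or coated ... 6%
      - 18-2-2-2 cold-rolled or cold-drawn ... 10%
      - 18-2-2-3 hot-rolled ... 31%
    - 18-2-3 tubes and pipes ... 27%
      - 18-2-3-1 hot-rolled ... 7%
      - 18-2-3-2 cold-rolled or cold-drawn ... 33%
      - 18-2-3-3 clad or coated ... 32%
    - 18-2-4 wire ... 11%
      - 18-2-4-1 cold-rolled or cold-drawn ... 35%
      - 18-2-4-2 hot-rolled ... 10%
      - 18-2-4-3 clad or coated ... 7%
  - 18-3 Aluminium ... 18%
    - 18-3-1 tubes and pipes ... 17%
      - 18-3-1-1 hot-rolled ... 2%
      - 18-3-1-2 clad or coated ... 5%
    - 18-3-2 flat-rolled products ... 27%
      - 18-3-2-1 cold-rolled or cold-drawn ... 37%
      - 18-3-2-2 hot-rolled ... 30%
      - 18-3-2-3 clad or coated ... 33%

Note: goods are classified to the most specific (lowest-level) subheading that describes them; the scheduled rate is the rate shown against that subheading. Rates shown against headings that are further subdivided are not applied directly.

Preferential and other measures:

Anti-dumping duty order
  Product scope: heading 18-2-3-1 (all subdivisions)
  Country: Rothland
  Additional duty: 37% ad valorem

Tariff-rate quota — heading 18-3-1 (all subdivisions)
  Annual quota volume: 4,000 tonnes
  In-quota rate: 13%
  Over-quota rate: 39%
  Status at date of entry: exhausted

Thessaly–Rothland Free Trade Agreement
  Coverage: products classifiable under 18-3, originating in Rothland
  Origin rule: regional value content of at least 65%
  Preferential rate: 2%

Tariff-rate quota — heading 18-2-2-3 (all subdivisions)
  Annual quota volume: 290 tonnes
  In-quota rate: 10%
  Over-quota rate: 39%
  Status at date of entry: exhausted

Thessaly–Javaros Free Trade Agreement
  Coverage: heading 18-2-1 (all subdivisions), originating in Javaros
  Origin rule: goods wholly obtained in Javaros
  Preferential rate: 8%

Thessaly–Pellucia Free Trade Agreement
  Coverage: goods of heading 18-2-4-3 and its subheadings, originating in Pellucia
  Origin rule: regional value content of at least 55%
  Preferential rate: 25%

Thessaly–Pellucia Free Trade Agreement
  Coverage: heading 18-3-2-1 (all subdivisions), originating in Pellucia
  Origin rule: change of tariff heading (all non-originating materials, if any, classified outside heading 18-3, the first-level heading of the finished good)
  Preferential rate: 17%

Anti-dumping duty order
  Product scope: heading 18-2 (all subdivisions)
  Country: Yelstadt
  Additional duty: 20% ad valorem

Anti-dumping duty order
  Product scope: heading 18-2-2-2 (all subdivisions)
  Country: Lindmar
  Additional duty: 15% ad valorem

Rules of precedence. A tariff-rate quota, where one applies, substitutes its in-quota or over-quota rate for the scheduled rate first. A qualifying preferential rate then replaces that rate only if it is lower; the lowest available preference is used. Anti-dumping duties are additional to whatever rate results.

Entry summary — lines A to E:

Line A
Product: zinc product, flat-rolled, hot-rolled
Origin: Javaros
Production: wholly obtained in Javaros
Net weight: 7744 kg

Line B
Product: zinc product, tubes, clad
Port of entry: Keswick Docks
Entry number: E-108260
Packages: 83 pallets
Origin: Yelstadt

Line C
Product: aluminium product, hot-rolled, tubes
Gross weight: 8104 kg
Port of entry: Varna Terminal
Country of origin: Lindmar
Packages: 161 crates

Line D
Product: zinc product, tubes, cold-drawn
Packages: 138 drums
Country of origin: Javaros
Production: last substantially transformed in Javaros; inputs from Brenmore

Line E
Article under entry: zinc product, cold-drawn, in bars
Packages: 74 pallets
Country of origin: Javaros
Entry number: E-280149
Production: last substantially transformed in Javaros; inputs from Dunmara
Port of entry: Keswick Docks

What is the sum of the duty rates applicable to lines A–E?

Line A: zinc → 18-2; flat-rolled → 18-2-2; hot-rolled → 18-2-2-3. Scheduled 31%. quota on 18-2-2-3 exhausted → over-quota 39%; Javaros agreement on 18-2-1: 18-2-2-3 not covered. → 39%.
Line B: zinc → 18-2; tubes → 18-2-3; clad → 18-2-3-3. Scheduled 32%. anti-dumping (Yelstadt, 18-2): +20%; total 32% + 20% = 52%. → 52%.
Line C: aluminium → 18-3; tubes → 18-3-1; hot-rolled → 18-3-1-1. Scheduled 2%. quota on 18-3-1 exhausted → over-quota 39%. → 39%.
Line D: zinc → 18-2; tubes → 18-2-3; cold-drawn → 18-2-3-2. Scheduled 33%. Javaros agreement on 18-2-1: 18-2-3-2 not covered. → 33%.
Line E: zinc → 18-2; in bars → 18-2-1; cold-drawn → 18-2-1-1. Scheduled 37%. Javaros agreement on 18-2-1: not wholly obtained. → 37%.
Sum: 39% + 52% + 39% + 33% + 37% = 200%.

200%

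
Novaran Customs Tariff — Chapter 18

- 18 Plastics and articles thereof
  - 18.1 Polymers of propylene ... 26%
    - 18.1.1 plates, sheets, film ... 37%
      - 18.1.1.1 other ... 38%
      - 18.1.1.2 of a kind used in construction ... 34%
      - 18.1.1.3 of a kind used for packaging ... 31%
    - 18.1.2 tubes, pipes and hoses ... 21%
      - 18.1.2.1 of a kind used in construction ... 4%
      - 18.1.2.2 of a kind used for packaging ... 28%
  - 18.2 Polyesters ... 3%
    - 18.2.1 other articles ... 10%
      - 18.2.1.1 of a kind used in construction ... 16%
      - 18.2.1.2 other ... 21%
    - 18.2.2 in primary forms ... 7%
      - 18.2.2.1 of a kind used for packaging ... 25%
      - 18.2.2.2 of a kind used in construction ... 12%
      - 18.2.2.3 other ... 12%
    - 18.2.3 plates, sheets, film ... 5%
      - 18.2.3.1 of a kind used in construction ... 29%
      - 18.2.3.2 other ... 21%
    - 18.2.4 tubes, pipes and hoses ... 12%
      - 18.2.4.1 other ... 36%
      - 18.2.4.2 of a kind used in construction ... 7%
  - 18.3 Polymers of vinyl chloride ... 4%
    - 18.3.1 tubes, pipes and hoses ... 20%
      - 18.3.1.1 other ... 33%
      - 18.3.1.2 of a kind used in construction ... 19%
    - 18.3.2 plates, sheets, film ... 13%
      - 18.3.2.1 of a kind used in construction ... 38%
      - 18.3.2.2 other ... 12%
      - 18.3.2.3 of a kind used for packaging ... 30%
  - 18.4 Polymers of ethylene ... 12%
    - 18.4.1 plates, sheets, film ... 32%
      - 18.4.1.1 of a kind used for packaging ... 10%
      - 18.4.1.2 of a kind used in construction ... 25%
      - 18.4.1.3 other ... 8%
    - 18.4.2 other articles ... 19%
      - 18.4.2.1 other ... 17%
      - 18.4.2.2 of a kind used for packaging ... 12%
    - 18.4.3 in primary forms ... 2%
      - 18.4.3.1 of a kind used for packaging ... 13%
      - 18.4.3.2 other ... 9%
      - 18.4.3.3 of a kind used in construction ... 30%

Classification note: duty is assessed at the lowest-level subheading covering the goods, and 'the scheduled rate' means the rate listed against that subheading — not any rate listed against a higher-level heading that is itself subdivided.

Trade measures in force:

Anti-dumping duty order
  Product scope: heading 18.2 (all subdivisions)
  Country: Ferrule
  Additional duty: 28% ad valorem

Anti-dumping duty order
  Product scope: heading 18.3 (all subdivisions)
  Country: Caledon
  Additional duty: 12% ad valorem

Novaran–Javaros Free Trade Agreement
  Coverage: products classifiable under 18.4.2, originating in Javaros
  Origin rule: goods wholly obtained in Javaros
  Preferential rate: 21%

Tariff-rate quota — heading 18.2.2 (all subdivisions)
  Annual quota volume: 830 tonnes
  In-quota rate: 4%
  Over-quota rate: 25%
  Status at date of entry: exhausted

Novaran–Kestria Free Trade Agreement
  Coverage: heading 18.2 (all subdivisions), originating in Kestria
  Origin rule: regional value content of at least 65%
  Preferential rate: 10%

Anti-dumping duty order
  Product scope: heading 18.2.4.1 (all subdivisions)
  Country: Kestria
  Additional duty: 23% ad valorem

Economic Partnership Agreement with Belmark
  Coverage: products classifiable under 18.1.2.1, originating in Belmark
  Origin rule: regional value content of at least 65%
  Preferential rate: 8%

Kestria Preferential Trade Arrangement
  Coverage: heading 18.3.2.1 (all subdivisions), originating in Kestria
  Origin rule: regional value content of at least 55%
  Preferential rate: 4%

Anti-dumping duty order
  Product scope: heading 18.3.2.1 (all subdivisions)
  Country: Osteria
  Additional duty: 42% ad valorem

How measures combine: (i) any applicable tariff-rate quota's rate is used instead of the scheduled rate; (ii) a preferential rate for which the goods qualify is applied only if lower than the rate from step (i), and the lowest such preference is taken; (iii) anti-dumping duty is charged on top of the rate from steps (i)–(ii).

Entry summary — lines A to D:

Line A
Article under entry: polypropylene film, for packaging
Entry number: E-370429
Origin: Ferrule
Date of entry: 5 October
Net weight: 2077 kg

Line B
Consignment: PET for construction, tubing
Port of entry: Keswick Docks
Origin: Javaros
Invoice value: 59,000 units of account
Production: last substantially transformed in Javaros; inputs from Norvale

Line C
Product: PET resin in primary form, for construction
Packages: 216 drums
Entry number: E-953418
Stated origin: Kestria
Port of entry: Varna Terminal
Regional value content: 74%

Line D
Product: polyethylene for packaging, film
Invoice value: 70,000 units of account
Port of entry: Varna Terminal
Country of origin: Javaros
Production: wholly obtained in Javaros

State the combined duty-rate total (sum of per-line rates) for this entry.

58%

Line A: polypropylene → 18.1; film → 18.1.1; for packaging → 18.1.1.3. Scheduled 31%. No special measure applies. → 31%.
Line B: PET → 18.2; tubing → 18.2.4; for construction → 18.2.4.2. Scheduled 7%. Javaros agreement on 18.4.2: 18.2.4.2 not covered. → 7%.
Line C: PET → 18.2; resin in primary form → 18.2.2; for construction → 18.2.2.2. Scheduled 12%. quota on 18.2.2 exhausted → over-quota 25%; Kestria agreement on 18.2: RVC ≥ 65% → 10% available; Kestria agreement on 18.3.2.1: 18.2.2.2 not covered; preferential 10%. → 10%.
Line D: polyethylene → 18.4; film → 18.4.1; for packaging → 18.4.1.1. Scheduled 10%. Javaros agreement on 18.4.2: 18.4.1.1 not covered. → 10%.
Sum: 31% + 7% + 10% + 10% = 58%.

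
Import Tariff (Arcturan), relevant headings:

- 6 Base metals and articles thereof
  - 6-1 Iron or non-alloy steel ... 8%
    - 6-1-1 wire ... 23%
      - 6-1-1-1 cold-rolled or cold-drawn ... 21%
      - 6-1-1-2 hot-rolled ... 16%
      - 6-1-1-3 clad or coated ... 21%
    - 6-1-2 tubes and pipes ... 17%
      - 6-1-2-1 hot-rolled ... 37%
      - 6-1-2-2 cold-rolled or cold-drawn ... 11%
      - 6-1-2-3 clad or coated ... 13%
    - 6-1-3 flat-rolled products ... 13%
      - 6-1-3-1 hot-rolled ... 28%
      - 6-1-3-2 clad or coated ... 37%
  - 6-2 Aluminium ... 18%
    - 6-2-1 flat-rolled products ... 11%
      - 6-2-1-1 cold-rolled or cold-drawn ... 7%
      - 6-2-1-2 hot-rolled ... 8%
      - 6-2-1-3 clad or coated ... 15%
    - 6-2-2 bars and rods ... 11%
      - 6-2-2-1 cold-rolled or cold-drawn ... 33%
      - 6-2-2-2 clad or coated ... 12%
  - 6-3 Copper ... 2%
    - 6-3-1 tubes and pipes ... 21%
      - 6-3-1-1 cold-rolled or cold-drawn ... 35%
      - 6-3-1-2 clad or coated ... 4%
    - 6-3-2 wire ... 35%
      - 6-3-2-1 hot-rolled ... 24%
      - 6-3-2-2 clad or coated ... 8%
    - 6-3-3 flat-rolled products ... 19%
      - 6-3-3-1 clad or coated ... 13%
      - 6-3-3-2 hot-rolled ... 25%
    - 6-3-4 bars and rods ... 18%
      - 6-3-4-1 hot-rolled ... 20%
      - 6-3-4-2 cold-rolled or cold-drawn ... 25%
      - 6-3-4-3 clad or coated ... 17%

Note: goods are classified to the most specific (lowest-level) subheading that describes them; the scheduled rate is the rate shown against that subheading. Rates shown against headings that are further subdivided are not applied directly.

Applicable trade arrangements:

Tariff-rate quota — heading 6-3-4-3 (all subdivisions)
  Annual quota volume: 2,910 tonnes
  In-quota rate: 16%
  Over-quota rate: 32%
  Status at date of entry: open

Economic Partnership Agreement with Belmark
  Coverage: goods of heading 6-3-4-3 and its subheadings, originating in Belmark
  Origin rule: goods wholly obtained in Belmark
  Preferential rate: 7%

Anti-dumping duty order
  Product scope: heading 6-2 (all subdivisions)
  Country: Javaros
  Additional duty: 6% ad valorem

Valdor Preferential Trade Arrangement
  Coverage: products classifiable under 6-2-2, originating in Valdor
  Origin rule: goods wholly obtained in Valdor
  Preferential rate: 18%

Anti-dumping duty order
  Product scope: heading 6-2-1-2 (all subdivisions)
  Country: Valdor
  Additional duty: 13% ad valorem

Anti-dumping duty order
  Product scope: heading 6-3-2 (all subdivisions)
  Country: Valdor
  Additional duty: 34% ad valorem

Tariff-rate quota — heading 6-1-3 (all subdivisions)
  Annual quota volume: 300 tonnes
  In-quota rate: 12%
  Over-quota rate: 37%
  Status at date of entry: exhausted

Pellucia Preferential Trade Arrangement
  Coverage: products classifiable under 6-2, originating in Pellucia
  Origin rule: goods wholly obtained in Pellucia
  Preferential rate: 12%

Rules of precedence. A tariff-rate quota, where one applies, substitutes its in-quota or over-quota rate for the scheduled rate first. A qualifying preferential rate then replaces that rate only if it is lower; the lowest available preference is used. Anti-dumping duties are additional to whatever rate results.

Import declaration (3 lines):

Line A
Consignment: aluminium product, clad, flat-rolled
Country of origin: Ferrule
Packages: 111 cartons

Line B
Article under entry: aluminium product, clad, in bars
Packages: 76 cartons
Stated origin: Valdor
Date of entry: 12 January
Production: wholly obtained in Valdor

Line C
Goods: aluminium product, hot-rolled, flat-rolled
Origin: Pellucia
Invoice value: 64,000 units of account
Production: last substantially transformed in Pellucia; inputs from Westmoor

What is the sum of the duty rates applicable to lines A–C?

35%

Line A: aluminium → 6-2; flat-rolled → 6-2-1; clad → 6-2-1-3. Scheduled 15%. No special measure applies. → 15%.
Line B: aluminium → 6-2; in bars → 6-2-2; clad → 6-2-2-2. Scheduled 12%. Valdor agreement on 6-2-2: wholly obtained → 18% available; preference 18% not lower than 12% → no reduction. → 12%.
Line C: aluminium → 6-2; flat-rolled → 6-2-1; hot-rolled → 6-2-1-2. Scheduled 8%. Pellucia agreement on 6-2: not wholly obtained. → 8%.
Sum: 15% + 12% + 8% = 35%.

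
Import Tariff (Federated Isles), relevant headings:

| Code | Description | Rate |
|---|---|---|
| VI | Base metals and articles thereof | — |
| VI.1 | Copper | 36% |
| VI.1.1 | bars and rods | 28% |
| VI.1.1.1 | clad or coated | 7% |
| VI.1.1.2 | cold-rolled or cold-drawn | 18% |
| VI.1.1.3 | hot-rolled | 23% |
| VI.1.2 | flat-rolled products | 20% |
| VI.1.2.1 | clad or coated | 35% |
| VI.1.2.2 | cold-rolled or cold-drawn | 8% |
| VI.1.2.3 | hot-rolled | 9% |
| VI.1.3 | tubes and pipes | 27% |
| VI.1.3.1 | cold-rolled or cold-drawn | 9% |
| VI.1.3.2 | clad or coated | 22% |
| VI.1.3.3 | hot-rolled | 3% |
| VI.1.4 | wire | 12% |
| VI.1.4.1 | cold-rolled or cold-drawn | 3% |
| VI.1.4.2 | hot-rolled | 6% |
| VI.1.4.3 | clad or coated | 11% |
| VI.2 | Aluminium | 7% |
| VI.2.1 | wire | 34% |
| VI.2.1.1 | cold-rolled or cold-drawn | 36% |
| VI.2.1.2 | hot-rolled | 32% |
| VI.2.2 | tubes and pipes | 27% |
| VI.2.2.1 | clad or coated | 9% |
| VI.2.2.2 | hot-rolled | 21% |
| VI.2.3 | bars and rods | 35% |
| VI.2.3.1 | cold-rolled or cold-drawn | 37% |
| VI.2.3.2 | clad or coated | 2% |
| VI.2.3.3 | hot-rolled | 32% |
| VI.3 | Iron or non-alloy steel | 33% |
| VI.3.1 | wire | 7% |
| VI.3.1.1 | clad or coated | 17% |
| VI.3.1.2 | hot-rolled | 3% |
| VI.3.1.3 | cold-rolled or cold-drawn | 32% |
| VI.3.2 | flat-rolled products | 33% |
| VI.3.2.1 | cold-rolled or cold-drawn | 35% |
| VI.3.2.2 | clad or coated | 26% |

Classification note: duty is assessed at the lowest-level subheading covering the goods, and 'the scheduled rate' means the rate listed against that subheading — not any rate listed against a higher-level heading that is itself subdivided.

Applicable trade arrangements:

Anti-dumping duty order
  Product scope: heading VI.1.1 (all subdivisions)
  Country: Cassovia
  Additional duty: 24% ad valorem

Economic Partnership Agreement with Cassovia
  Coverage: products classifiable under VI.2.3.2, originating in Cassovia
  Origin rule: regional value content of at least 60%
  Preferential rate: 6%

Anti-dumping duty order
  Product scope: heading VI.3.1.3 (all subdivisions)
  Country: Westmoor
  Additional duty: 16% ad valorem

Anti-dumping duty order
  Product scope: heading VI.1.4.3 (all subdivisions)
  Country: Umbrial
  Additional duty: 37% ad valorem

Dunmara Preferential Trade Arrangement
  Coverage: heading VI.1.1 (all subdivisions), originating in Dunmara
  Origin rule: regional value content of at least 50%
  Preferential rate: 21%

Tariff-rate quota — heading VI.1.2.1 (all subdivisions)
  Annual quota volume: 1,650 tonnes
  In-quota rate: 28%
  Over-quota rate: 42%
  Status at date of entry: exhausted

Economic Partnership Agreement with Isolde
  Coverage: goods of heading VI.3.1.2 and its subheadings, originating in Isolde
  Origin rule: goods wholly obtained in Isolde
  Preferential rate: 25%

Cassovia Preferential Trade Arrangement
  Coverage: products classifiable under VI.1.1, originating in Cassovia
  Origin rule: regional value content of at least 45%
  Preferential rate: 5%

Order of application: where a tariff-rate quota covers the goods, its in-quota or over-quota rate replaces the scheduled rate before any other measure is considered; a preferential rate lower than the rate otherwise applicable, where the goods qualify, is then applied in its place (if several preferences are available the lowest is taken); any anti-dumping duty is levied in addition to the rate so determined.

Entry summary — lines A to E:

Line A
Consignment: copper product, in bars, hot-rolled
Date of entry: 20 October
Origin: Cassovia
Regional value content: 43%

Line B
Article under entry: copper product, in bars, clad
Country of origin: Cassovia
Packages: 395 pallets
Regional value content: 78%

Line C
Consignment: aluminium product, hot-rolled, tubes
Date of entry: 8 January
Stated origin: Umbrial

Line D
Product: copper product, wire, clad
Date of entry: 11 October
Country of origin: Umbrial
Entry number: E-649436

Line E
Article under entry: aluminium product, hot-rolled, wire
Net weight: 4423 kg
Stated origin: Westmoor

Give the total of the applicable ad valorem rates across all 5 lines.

Line A: copper → VI.1; in bars → VI.1.1; hot-rolled → VI.1.1.3. Scheduled 23%. Cassovia agreement on VI.2.3.2: VI.1.1.3 not covered; Cassovia agreement on VI.1.1: RVC < 45%; anti-dumping (Cassovia, VI.1.1): +24%; total 23% + 24% = 47%. → 47%.
Line B: copper → VI.1; in bars → VI.1.1; clad → VI.1.1.1. Scheduled 7%. Cassovia agreement on VI.2.3.2: VI.1.1.1 not covered; Cassovia agreement on VI.1.1: RVC ≥ 45% → 5% available; preferential 5%; anti-dumping (Cassovia, VI.1.1): +24%; total 5% + 24% = 29%. → 29%.
Line C: aluminium → VI.2; tubes → VI.2.2; hot-rolled → VI.2.2.2. Scheduled 21%. No special measure applies. → 21%.
Line D: copper → VI.1; wire → VI.1.4; clad → VI.1.4.3. Scheduled 11%. anti-dumping (Umbrial, VI.1.4.3): +37%; total 11% + 37% = 48%. → 48%.
Line E: aluminium → VI.2; wire → VI.2.1; hot-rolled → VI.2.1.2. Scheduled 32%. No special measure applies. → 32%.
Sum: 47% + 29% + 21% + 48% + 32% = 177%.

177%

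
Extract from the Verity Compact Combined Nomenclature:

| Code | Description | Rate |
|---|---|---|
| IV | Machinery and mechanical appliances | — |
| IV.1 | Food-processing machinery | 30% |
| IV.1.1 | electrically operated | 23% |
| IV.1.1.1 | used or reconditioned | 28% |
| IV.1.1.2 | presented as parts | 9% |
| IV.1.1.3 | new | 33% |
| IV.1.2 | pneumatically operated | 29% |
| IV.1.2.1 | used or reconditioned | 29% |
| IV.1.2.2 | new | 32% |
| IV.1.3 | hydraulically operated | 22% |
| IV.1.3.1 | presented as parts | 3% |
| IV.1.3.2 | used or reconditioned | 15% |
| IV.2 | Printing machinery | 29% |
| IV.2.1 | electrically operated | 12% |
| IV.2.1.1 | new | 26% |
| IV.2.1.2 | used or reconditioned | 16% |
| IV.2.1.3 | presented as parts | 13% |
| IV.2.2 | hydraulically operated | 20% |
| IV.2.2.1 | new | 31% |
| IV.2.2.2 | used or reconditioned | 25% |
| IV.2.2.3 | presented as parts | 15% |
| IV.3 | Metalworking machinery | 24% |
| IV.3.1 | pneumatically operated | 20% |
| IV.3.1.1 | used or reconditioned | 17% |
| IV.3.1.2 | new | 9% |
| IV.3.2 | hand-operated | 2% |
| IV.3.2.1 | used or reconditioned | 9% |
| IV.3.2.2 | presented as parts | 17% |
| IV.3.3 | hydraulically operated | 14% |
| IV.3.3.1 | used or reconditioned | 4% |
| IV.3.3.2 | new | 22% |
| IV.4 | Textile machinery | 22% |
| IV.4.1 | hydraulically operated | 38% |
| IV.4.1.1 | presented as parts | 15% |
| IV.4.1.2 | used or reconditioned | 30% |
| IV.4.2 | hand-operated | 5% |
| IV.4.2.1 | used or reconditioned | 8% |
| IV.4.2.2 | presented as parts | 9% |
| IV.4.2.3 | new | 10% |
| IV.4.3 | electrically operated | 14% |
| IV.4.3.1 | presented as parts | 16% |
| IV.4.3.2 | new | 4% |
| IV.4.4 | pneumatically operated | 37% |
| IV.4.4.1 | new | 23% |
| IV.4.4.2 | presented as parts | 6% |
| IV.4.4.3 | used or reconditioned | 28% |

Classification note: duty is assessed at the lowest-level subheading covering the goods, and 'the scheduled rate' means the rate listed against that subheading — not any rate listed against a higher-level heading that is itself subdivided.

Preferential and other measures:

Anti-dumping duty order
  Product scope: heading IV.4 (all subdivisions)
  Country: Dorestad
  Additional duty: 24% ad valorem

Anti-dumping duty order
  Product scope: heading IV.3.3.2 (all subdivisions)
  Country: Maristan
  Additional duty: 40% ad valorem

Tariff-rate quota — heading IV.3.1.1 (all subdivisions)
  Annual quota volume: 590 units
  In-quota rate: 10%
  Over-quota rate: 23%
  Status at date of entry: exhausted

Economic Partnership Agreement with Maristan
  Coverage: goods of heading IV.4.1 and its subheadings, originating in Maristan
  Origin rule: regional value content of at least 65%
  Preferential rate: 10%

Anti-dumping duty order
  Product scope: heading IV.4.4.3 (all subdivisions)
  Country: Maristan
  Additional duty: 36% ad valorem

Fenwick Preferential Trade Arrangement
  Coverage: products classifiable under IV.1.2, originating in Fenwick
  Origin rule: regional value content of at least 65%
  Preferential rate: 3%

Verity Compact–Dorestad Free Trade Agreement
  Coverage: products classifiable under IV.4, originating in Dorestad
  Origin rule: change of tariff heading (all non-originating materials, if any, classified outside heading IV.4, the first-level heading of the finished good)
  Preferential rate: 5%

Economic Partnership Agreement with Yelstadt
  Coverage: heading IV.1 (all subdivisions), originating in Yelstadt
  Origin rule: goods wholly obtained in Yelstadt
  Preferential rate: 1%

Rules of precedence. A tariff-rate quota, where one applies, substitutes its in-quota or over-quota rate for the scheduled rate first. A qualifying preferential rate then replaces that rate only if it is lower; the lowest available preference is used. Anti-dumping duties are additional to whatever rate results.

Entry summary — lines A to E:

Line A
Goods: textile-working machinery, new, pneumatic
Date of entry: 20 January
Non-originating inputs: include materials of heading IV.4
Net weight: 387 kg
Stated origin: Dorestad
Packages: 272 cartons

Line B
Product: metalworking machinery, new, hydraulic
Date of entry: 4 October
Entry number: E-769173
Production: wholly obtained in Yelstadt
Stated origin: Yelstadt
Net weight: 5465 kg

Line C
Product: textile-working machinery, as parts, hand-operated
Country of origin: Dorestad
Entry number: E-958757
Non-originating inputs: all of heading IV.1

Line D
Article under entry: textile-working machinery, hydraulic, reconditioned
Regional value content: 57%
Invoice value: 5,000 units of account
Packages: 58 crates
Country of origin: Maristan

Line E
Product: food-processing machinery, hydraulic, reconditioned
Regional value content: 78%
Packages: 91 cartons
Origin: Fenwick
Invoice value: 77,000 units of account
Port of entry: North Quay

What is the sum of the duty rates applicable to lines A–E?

Line A: textile-working → IV.4; pneumatic → IV.4.4; new → IV.4.4.1. Scheduled 23%. Dorestad agreement on IV.4: CTH not met; anti-dumping (Dorestad, IV.4): +24%; total 23% + 24% = 47%. → 47%.
Line B: metalworking → IV.3; hydraulic → IV.3.3; new → IV.3.3.2. Scheduled 22%. Yelstadt agreement on IV.1: IV.3.3.2 not covered. → 22%.
Line C: textile-working → IV.4; hand-operated → IV.4.2; as parts → IV.4.2.2. Scheduled 9%. Dorestad agreement on IV.4: CTH met → 5% available; preferential 5%; anti-dumping (Dorestad, IV.4): +24%; total 5% + 24% = 29%. → 29%.
Line D: textile-working → IV.4; hydraulic → IV.4.1; reconditioned → IV.4.1.2. Scheduled 30%. Maristan agreement on IV.4.1: RVC < 65%. → 30%.
Line E: food-processing → IV.1; hydraulic → IV.1.3; reconditioned → IV.1.3.2. Scheduled 15%. Fenwick agreement on IV.1.2: IV.1.3.2 not covered. → 15%.
Sum: 47% + 22% + 29% + 30% + 15% = 143%.

143%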